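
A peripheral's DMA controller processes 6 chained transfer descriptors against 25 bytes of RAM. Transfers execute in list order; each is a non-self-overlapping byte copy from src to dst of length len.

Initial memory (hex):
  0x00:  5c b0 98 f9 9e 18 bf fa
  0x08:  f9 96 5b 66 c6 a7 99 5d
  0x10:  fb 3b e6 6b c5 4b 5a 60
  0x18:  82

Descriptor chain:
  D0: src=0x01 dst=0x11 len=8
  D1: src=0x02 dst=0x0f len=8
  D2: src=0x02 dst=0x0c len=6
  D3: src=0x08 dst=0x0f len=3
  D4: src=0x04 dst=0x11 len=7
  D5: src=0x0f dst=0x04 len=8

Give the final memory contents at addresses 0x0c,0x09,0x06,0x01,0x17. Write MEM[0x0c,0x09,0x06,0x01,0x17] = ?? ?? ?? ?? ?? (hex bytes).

#0 dst[0x11+8] := {0xb0,0x98,0xf9,0x9e,0x18,0xbf,0xfa,0xf9}
#1 dst[0x0f+8] := {0x98,0xf9,0x9e,0x18,0xbf,0xfa,0xf9,0x96}
#2 dst[0x0c+6] := {0x98,0xf9,0x9e,0x18,0xbf,0xfa}
#3 dst[0x0f+3] := {0xf9,0x96,0x5b}
#4 dst[0x11+7] := {0x9e,0x18,0xbf,0xfa,0xf9,0x96,0x5b}
#5 dst[0x04+8] := {0xf9,0x96,0x9e,0x18,0xbf,0xfa,0xf9,0x96}
query mem[0x0c]=0x98, mem[0x09]=0xfa, mem[0x06]=0x9e, mem[0x01]=0xb0, mem[0x17]=0x5b

MEM[0x0c,0x09,0x06,0x01,0x17] = 98 fa 9e b0 5b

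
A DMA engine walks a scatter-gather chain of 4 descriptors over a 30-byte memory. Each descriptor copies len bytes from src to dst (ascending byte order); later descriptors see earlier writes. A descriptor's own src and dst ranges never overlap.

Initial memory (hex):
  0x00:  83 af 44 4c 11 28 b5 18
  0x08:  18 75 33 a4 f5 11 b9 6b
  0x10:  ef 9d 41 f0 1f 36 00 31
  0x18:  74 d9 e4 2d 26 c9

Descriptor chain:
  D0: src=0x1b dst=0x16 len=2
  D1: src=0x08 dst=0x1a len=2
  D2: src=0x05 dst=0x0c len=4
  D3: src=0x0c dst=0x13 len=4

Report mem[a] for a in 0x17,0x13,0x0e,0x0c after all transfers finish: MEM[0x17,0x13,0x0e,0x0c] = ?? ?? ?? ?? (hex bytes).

[0] 0x1b->0x16 len=2 : 2d 26
[1] 0x08->0x1a len=2 : 18 75
[2] 0x05->0x0c len=4 : 28 b5 18 18
[3] 0x0c->0x13 len=4 : 28 b5 18 18
query mem[0x17]=0x26, mem[0x13]=0x28, mem[0x0e]=0x18, mem[0x0c]=0x28

MEM[0x17,0x13,0x0e,0x0c] = 26 28 18 28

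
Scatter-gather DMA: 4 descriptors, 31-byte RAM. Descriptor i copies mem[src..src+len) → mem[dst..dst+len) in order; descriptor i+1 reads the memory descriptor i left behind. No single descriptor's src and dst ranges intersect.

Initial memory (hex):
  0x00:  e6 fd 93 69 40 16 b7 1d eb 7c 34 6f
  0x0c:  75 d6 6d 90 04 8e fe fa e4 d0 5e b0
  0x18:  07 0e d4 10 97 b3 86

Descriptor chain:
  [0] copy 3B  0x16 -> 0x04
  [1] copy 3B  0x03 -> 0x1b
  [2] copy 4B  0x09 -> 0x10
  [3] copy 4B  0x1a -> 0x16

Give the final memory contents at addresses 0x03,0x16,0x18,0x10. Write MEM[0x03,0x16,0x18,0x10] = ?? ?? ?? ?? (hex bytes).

MEM[0x03,0x16,0x18,0x10] = 69 d4 5e 7c

D0: mem[0x04..0x06] <- [5e b0 07]
D1: mem[0x1b..0x1d] <- [69 5e b0]
D2: mem[0x10..0x13] <- [7c 34 6f 75]
D3: mem[0x16..0x19] <- [d4 69 5e b0]
query mem[0x03]=0x69, mem[0x16]=0xd4, mem[0x18]=0x5e, mem[0x10]=0x7c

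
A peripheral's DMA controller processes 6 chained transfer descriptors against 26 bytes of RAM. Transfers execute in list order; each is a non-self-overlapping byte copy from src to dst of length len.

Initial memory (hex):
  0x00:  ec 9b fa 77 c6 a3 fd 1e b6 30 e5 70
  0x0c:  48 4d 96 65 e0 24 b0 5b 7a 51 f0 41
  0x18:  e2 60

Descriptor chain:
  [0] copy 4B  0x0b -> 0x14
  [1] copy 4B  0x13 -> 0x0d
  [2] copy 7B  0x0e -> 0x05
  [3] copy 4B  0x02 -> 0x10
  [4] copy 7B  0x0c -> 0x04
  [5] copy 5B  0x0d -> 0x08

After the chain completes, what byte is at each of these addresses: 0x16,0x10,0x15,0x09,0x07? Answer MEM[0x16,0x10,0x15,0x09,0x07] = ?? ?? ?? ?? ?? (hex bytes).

MEM[0x16,0x10,0x15,0x09,0x07] = 4d fa 48 70 48

[0] 0x0b->0x14 len=4 : 70 48 4d 96
[1] 0x13->0x0d len=4 : 5b 70 48 4d
[2] 0x0e->0x05 len=7 : 70 48 4d 24 b0 5b 70
[3] 0x02->0x10 len=4 : fa 77 c6 70
[4] 0x0c->0x04 len=7 : 48 5b 70 48 fa 77 c6
[5] 0x0d->0x08 len=5 : 5b 70 48 fa 77
query mem[0x16]=0x4d, mem[0x10]=0xfa, mem[0x15]=0x48, mem[0x09]=0x70, mem[0x07]=0x48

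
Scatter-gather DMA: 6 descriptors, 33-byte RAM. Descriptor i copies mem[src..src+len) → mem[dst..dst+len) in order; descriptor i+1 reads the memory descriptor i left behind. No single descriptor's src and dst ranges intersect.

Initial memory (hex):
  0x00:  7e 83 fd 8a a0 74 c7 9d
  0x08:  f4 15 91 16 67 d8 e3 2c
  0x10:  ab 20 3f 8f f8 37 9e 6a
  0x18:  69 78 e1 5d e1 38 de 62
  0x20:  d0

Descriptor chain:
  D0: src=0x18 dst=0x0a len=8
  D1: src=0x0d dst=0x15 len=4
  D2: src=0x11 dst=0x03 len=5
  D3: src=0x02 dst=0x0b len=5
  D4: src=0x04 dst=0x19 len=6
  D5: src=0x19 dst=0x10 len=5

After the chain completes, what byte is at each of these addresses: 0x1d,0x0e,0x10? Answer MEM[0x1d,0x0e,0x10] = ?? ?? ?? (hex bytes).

MEM[0x1d,0x0e,0x10] = f4 8f 3f

D0: mem[0x0a..0x11] <- [69 78 e1 5d e1 38 de 62]
D1: mem[0x15..0x18] <- [5d e1 38 de]
D2: mem[0x03..0x07] <- [62 3f 8f f8 5d]
D3: mem[0x0b..0x0f] <- [fd 62 3f 8f f8]
D4: mem[0x19..0x1e] <- [3f 8f f8 5d f4 15]
D5: mem[0x10..0x14] <- [3f 8f f8 5d f4]
query mem[0x1d]=0xf4, mem[0x0e]=0x8f, mem[0x10]=0x3f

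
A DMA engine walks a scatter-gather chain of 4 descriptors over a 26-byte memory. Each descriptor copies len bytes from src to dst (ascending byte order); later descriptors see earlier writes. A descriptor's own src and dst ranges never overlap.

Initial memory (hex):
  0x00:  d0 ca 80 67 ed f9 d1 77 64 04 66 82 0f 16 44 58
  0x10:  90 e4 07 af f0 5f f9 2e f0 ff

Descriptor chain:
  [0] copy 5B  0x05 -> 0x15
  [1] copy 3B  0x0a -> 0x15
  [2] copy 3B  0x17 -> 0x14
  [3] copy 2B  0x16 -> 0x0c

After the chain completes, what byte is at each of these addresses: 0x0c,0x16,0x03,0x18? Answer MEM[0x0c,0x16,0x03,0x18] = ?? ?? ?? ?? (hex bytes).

#0 dst[0x15+5] := {0xf9,0xd1,0x77,0x64,0x04}
#1 dst[0x15+3] := {0x66,0x82,0x0f}
#2 dst[0x14+3] := {0x0f,0x64,0x04}
#3 dst[0x0c+2] := {0x04,0x0f}
query mem[0x0c]=0x04, mem[0x16]=0x04, mem[0x03]=0x67, mem[0x18]=0x64

MEM[0x0c,0x16,0x03,0x18] = 04 04 67 64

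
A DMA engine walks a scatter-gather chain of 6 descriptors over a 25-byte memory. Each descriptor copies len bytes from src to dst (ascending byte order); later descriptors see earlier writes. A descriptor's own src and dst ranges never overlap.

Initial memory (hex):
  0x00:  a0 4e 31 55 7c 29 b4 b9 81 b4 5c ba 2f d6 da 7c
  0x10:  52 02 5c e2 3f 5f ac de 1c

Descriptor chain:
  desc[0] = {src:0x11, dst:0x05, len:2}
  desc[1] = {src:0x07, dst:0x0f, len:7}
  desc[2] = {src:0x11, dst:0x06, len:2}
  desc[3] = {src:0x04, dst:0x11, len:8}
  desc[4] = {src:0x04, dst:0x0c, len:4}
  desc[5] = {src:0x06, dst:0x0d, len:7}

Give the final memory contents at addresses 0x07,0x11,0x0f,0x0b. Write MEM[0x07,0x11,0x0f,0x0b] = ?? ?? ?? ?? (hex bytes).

  after D0: wrote 2B at 0x05 = 025c
  after D1: wrote 7B at 0x0f = b981b45cba2fd6
  after D2: wrote 2B at 0x06 = b45c
  after D3: wrote 8B at 0x11 = 7c02b45c81b45cba
  after D4: wrote 4B at 0x0c = 7c02b45c
  after D5: wrote 7B at 0x0d = b45c81b45cba7c
query mem[0x07]=0x5c, mem[0x11]=0x5c, mem[0x0f]=0x81, mem[0x0b]=0xba

MEM[0x07,0x11,0x0f,0x0b] = 5c 5c 81 ba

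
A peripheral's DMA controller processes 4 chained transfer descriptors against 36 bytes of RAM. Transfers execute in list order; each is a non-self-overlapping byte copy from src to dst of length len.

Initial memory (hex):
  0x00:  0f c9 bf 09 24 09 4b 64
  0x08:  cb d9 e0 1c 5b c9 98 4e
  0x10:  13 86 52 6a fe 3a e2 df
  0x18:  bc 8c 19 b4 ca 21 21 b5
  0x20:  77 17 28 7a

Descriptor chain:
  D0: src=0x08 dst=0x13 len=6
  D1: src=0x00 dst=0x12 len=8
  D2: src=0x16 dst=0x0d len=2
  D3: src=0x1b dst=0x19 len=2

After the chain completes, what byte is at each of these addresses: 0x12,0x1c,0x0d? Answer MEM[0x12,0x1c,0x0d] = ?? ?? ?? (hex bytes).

  after D0: wrote 6B at 0x13 = cbd9e01c5bc9
  after D1: wrote 8B at 0x12 = 0fc9bf0924094b64
  after D2: wrote 2B at 0x0d = 2409
  after D3: wrote 2B at 0x19 = b4ca
query mem[0x12]=0x0f, mem[0x1c]=0xca, mem[0x0d]=0x24

MEM[0x12,0x1c,0x0d] = 0f ca 24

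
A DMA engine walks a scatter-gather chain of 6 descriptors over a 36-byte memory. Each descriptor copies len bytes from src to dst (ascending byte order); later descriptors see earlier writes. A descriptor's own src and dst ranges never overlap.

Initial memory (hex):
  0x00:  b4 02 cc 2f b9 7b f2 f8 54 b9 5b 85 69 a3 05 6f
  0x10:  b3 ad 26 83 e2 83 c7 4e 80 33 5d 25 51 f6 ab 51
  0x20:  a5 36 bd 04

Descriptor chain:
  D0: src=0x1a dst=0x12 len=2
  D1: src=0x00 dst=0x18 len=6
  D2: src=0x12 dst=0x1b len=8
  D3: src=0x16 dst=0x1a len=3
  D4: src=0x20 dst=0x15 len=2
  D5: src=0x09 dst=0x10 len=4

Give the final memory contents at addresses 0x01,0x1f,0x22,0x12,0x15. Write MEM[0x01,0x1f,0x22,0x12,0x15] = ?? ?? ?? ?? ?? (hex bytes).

D0: mem[0x12..0x13] <- [5d 25]
D1: mem[0x18..0x1d] <- [b4 02 cc 2f b9 7b]
D2: mem[0x1b..0x22] <- [5d 25 e2 83 c7 4e b4 02]
D3: mem[0x1a..0x1c] <- [c7 4e b4]
D4: mem[0x15..0x16] <- [4e b4]
D5: mem[0x10..0x13] <- [b9 5b 85 69]
query mem[0x01]=0x02, mem[0x1f]=0xc7, mem[0x22]=0x02, mem[0x12]=0x85, mem[0x15]=0x4e

MEM[0x01,0x1f,0x22,0x12,0x15] = 02 c7 02 85 4e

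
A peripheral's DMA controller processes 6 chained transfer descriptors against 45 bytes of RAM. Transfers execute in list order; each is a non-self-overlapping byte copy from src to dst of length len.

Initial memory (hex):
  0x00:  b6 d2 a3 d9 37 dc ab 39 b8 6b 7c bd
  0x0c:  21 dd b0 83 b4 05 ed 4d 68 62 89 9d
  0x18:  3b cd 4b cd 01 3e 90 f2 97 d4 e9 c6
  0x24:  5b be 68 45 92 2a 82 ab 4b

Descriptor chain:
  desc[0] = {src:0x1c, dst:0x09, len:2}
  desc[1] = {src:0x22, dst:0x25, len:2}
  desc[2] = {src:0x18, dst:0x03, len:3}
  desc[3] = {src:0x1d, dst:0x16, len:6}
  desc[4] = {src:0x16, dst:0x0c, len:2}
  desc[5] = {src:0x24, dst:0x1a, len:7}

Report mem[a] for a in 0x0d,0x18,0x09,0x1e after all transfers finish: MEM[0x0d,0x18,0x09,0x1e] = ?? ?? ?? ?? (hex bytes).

#0 dst[0x09+2] := {0x01,0x3e}
#1 dst[0x25+2] := {0xe9,0xc6}
#2 dst[0x03+3] := {0x3b,0xcd,0x4b}
#3 dst[0x16+6] := {0x3e,0x90,0xf2,0x97,0xd4,0xe9}
#4 dst[0x0c+2] := {0x3e,0x90}
#5 dst[0x1a+7] := {0x5b,0xe9,0xc6,0x45,0x92,0x2a,0x82}
query mem[0x0d]=0x90, mem[0x18]=0xf2, mem[0x09]=0x01, mem[0x1e]=0x92

MEM[0x0d,0x18,0x09,0x1e] = 90 f2 01 92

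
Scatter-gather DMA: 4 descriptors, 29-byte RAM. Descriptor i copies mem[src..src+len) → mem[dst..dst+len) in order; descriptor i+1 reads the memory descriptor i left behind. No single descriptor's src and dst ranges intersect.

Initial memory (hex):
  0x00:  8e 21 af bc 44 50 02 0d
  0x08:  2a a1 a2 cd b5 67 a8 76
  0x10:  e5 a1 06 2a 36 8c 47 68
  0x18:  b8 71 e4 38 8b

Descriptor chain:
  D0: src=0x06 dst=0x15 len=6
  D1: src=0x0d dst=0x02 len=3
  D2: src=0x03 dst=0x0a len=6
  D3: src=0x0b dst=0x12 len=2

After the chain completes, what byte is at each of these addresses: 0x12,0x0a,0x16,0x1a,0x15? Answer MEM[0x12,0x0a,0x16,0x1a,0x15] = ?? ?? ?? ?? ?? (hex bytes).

#0 dst[0x15+6] := {0x02,0x0d,0x2a,0xa1,0xa2,0xcd}
#1 dst[0x02+3] := {0x67,0xa8,0x76}
#2 dst[0x0a+6] := {0xa8,0x76,0x50,0x02,0x0d,0x2a}
#3 dst[0x12+2] := {0x76,0x50}
query mem[0x12]=0x76, mem[0x0a]=0xa8, mem[0x16]=0x0d, mem[0x1a]=0xcd, mem[0x15]=0x02

MEM[0x12,0x0a,0x16,0x1a,0x15] = 76 a8 0d cd 02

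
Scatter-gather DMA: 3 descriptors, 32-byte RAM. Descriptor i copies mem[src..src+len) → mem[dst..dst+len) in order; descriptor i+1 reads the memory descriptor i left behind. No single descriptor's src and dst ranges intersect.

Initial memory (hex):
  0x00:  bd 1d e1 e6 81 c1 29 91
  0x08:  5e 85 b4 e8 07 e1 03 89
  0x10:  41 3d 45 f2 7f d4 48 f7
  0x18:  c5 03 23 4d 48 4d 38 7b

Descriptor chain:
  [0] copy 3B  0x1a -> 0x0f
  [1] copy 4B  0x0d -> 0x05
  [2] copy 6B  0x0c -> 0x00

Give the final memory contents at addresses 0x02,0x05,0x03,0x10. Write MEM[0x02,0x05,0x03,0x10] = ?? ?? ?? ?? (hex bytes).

MEM[0x02,0x05,0x03,0x10] = 03 48 23 4d

  after D0: wrote 3B at 0x0f = 234d48
  after D1: wrote 4B at 0x05 = e103234d
  after D2: wrote 6B at 0x00 = 07e103234d48
query mem[0x02]=0x03, mem[0x05]=0x48, mem[0x03]=0x23, mem[0x10]=0x4d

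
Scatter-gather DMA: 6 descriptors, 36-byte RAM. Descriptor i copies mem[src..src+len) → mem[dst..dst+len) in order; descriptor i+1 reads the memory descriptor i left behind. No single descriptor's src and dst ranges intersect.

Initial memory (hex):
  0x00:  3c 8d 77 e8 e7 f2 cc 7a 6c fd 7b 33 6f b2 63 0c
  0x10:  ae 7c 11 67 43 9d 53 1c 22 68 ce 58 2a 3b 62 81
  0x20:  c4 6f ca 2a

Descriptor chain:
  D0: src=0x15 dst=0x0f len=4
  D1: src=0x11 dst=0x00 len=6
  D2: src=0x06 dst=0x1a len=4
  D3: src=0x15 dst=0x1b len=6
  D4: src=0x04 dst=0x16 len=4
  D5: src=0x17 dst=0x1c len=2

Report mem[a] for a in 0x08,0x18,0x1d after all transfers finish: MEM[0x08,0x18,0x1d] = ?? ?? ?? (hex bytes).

MEM[0x08,0x18,0x1d] = 6c cc cc

D0: mem[0x0f..0x12] <- [9d 53 1c 22]
D1: mem[0x00..0x05] <- [1c 22 67 43 9d 53]
D2: mem[0x1a..0x1d] <- [cc 7a 6c fd]
D3: mem[0x1b..0x20] <- [9d 53 1c 22 68 cc]
D4: mem[0x16..0x19] <- [9d 53 cc 7a]
D5: mem[0x1c..0x1d] <- [53 cc]
query mem[0x08]=0x6c, mem[0x18]=0xcc, mem[0x1d]=0xcc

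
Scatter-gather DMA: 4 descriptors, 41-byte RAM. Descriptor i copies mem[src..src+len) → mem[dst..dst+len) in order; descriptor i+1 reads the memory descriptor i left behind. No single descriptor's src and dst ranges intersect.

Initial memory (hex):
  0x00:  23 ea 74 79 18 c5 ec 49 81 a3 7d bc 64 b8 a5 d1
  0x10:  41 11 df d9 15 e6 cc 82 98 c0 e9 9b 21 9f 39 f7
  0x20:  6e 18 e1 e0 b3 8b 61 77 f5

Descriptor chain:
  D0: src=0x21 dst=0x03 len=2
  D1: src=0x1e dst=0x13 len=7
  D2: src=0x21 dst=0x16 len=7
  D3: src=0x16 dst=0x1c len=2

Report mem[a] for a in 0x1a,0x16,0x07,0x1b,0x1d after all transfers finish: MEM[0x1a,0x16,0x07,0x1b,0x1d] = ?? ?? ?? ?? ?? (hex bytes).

MEM[0x1a,0x16,0x07,0x1b,0x1d] = 8b 18 49 61 e1

  after D0: wrote 2B at 0x03 = 18e1
  after D1: wrote 7B at 0x13 = 39f76e18e1e0b3
  after D2: wrote 7B at 0x16 = 18e1e0b38b6177
  after D3: wrote 2B at 0x1c = 18e1
query mem[0x1a]=0x8b, mem[0x16]=0x18, mem[0x07]=0x49, mem[0x1b]=0x61, mem[0x1d]=0xe1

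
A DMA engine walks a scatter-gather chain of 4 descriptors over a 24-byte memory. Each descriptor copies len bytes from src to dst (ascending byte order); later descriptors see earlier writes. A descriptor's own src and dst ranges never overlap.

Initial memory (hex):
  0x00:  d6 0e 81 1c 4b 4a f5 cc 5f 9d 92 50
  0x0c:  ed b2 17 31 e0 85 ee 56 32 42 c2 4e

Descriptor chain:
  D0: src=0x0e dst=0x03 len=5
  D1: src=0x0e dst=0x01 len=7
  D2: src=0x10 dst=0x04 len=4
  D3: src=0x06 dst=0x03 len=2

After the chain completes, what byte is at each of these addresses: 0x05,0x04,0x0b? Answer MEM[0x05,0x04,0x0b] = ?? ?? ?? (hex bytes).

MEM[0x05,0x04,0x0b] = 85 56 50

D0: mem[0x03..0x07] <- [17 31 e0 85 ee]
D1: mem[0x01..0x07] <- [17 31 e0 85 ee 56 32]
D2: mem[0x04..0x07] <- [e0 85 ee 56]
D3: mem[0x03..0x04] <- [ee 56]
query mem[0x05]=0x85, mem[0x04]=0x56, mem[0x0b]=0x50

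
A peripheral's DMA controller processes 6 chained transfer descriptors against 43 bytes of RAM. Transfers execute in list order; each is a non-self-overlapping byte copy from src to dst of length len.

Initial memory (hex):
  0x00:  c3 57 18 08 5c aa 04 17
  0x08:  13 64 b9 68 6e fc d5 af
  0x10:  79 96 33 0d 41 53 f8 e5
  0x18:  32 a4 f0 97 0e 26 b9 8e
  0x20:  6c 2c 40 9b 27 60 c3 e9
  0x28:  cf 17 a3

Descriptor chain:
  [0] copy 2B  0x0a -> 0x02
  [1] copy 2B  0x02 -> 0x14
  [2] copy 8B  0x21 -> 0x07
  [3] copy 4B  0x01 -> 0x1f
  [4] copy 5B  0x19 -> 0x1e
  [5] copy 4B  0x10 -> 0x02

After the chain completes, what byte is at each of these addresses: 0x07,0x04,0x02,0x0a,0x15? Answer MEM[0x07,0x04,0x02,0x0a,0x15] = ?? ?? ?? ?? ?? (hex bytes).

  after D0: wrote 2B at 0x02 = b968
  after D1: wrote 2B at 0x14 = b968
  after D2: wrote 8B at 0x07 = 2c409b2760c3e9cf
  after D3: wrote 4B at 0x1f = 57b9685c
  after D4: wrote 5B at 0x1e = a4f0970e26
  after D5: wrote 4B at 0x02 = 7996330d
query mem[0x07]=0x2c, mem[0x04]=0x33, mem[0x02]=0x79, mem[0x0a]=0x27, mem[0x15]=0x68

MEM[0x07,0x04,0x02,0x0a,0x15] = 2c 33 79 27 68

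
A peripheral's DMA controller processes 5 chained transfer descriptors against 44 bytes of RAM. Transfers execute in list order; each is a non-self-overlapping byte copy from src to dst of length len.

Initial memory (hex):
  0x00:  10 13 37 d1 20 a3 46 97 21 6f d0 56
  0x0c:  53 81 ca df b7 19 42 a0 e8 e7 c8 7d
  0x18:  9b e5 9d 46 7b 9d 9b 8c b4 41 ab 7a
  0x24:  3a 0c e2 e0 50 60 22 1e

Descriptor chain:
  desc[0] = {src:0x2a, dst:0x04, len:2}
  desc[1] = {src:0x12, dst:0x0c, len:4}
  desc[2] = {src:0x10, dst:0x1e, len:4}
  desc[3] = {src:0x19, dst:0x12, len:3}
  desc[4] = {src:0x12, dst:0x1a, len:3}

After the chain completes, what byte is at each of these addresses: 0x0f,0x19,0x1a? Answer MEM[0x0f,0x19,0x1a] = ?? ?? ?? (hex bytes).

D0: mem[0x04..0x05] <- [22 1e]
D1: mem[0x0c..0x0f] <- [42 a0 e8 e7]
D2: mem[0x1e..0x21] <- [b7 19 42 a0]
D3: mem[0x12..0x14] <- [e5 9d 46]
D4: mem[0x1a..0x1c] <- [e5 9d 46]
query mem[0x0f]=0xe7, mem[0x19]=0xe5, mem[0x1a]=0xe5

MEM[0x0f,0x19,0x1a] = e7 e5 e5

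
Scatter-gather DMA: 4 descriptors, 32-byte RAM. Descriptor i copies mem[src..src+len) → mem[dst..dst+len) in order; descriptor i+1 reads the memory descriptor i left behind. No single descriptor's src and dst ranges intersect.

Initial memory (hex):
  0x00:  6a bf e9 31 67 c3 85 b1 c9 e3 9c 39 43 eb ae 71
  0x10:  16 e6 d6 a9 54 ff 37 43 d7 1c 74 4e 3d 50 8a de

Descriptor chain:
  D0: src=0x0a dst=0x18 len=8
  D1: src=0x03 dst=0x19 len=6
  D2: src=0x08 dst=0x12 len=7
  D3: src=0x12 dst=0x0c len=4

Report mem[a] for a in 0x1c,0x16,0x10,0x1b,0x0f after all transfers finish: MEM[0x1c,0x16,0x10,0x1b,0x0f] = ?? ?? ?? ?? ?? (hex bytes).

  after D0: wrote 8B at 0x18 = 9c3943ebae7116e6
  after D1: wrote 6B at 0x19 = 3167c385b1c9
  after D2: wrote 7B at 0x12 = c9e39c3943ebae
  after D3: wrote 4B at 0x0c = c9e39c39
query mem[0x1c]=0x85, mem[0x16]=0x43, mem[0x10]=0x16, mem[0x1b]=0xc3, mem[0x0f]=0x39

MEM[0x1c,0x16,0x10,0x1b,0x0f] = 85 43 16 c3 39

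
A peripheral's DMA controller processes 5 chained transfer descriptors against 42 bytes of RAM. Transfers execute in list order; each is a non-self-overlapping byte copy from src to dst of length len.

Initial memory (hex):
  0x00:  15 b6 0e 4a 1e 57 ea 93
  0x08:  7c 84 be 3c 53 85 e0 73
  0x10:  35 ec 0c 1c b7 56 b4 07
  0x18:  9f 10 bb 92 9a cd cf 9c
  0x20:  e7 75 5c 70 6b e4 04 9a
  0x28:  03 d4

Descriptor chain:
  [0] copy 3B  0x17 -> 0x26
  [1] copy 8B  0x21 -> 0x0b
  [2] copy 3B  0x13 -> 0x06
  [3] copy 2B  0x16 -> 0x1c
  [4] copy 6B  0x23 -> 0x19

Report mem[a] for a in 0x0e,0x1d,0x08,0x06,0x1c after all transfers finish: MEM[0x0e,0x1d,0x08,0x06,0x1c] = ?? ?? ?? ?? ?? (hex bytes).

[0] 0x17->0x26 len=3 : 07 9f 10
[1] 0x21->0x0b len=8 : 75 5c 70 6b e4 07 9f 10
[2] 0x13->0x06 len=3 : 1c b7 56
[3] 0x16->0x1c len=2 : b4 07
[4] 0x23->0x19 len=6 : 70 6b e4 07 9f 10
query mem[0x0e]=0x6b, mem[0x1d]=0x9f, mem[0x08]=0x56, mem[0x06]=0x1c, mem[0x1c]=0x07

MEM[0x0e,0x1d,0x08,0x06,0x1c] = 6b 9f 56 1c 07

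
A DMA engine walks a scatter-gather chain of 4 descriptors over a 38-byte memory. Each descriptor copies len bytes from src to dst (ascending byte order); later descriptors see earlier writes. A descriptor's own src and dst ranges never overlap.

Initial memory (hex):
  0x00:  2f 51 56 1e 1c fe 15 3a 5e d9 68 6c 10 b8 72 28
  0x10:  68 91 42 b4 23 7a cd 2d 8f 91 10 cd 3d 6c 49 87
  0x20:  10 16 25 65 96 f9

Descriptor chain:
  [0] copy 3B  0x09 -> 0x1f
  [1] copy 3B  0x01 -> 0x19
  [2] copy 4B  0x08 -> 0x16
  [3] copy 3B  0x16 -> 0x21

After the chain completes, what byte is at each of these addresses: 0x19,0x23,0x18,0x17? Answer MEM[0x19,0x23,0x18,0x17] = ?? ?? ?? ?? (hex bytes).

#0 dst[0x1f+3] := {0xd9,0x68,0x6c}
#1 dst[0x19+3] := {0x51,0x56,0x1e}
#2 dst[0x16+4] := {0x5e,0xd9,0x68,0x6c}
#3 dst[0x21+3] := {0x5e,0xd9,0x68}
query mem[0x19]=0x6c, mem[0x23]=0x68, mem[0x18]=0x68, mem[0x17]=0xd9

MEM[0x19,0x23,0x18,0x17] = 6c 68 68 d9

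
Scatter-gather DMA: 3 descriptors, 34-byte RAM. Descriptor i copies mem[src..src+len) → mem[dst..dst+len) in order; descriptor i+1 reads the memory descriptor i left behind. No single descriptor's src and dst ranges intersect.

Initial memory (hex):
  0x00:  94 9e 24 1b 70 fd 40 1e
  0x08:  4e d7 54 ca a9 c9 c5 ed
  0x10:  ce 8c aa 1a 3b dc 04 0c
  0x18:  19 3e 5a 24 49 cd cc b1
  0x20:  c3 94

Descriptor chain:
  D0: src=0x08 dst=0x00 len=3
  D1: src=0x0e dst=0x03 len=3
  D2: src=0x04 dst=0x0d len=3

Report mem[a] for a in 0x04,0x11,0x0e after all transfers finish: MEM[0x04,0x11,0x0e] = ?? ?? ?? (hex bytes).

[0] 0x08->0x00 len=3 : 4e d7 54
[1] 0x0e->0x03 len=3 : c5 ed ce
[2] 0x04->0x0d len=3 : ed ce 40
query mem[0x04]=0xed, mem[0x11]=0x8c, mem[0x0e]=0xce

MEM[0x04,0x11,0x0e] = ed 8c ce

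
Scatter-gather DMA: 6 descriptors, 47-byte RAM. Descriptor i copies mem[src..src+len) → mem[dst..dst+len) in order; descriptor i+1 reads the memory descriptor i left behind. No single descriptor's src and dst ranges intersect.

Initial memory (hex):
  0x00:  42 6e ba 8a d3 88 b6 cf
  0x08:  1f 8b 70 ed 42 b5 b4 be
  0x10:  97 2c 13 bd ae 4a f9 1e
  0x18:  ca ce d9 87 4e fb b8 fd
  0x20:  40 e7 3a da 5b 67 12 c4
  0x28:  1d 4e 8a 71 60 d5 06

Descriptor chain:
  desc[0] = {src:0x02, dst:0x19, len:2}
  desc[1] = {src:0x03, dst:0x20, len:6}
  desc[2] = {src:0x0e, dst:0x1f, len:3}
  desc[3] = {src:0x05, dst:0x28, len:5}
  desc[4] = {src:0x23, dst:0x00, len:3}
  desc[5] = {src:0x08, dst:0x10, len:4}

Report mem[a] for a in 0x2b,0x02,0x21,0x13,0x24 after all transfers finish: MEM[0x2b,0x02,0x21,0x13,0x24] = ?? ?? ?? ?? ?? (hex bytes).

MEM[0x2b,0x02,0x21,0x13,0x24] = 1f 1f 97 ed cf

D0: mem[0x19..0x1a] <- [ba 8a]
D1: mem[0x20..0x25] <- [8a d3 88 b6 cf 1f]
D2: mem[0x1f..0x21] <- [b4 be 97]
D3: mem[0x28..0x2c] <- [88 b6 cf 1f 8b]
D4: mem[0x00..0x02] <- [b6 cf 1f]
D5: mem[0x10..0x13] <- [1f 8b 70 ed]
query mem[0x2b]=0x1f, mem[0x02]=0x1f, mem[0x21]=0x97, mem[0x13]=0xed, mem[0x24]=0xcf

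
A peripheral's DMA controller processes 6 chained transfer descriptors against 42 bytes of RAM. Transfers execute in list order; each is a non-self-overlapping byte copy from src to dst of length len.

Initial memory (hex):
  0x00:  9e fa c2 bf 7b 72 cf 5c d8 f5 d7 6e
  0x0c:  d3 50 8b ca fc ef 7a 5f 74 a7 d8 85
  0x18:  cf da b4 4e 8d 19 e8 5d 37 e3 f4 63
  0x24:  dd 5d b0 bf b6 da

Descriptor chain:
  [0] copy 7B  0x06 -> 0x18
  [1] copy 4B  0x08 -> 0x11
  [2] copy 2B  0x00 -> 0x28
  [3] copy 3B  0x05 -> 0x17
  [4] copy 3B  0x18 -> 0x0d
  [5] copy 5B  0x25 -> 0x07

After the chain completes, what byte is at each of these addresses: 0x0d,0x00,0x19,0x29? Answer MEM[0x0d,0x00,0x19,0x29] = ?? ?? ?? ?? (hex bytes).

#0 dst[0x18+7] := {0xcf,0x5c,0xd8,0xf5,0xd7,0x6e,0xd3}
#1 dst[0x11+4] := {0xd8,0xf5,0xd7,0x6e}
#2 dst[0x28+2] := {0x9e,0xfa}
#3 dst[0x17+3] := {0x72,0xcf,0x5c}
#4 dst[0x0d+3] := {0xcf,0x5c,0xd8}
#5 dst[0x07+5] := {0x5d,0xb0,0xbf,0x9e,0xfa}
query mem[0x0d]=0xcf, mem[0x00]=0x9e, mem[0x19]=0x5c, mem[0x29]=0xfa

MEM[0x0d,0x00,0x19,0x29] = cf 9e 5c fa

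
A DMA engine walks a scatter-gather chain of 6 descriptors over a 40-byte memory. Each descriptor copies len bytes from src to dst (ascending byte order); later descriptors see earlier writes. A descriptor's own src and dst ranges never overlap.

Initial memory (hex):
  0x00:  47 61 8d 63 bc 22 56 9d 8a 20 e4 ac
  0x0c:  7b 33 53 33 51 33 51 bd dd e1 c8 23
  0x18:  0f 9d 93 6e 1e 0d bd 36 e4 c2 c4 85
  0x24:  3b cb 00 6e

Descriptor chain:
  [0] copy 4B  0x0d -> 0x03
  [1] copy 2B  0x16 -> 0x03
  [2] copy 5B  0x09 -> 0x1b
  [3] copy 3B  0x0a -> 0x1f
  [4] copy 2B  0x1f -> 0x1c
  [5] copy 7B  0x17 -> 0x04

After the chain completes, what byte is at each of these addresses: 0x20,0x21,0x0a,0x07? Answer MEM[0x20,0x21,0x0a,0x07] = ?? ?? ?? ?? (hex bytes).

MEM[0x20,0x21,0x0a,0x07] = ac 7b ac 93

  after D0: wrote 4B at 0x03 = 33533351
  after D1: wrote 2B at 0x03 = c823
  after D2: wrote 5B at 0x1b = 20e4ac7b33
  after D3: wrote 3B at 0x1f = e4ac7b
  after D4: wrote 2B at 0x1c = e4ac
  after D5: wrote 7B at 0x04 = 230f9d9320e4ac
query mem[0x20]=0xac, mem[0x21]=0x7b, mem[0x0a]=0xac, mem[0x07]=0x93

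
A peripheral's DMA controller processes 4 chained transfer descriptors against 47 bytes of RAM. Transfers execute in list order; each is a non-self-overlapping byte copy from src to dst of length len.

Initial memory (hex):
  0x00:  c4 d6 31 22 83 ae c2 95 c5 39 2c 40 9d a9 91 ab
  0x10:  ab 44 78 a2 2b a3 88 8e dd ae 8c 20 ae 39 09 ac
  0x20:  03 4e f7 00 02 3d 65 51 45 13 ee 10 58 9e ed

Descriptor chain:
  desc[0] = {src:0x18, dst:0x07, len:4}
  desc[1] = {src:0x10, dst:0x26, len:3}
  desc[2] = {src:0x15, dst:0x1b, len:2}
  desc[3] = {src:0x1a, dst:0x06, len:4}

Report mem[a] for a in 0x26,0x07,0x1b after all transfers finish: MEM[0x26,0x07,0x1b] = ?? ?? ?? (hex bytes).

D0: mem[0x07..0x0a] <- [dd ae 8c 20]
D1: mem[0x26..0x28] <- [ab 44 78]
D2: mem[0x1b..0x1c] <- [a3 88]
D3: mem[0x06..0x09] <- [8c a3 88 39]
query mem[0x26]=0xab, mem[0x07]=0xa3, mem[0x1b]=0xa3

MEM[0x26,0x07,0x1b] = ab a3 a3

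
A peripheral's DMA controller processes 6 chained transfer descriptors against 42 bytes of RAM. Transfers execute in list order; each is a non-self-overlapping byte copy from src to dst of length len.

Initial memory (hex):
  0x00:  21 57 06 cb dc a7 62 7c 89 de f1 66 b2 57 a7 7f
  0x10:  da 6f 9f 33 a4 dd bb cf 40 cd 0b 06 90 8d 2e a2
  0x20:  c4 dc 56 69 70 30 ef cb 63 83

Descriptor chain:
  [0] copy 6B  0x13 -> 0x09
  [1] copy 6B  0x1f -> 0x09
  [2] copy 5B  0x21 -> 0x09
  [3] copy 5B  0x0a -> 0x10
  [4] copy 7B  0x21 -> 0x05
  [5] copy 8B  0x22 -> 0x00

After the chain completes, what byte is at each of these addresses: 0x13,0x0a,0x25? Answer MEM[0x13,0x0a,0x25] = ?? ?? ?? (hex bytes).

MEM[0x13,0x0a,0x25] = 30 ef 30

[0] 0x13->0x09 len=6 : 33 a4 dd bb cf 40
[1] 0x1f->0x09 len=6 : a2 c4 dc 56 69 70
[2] 0x21->0x09 len=5 : dc 56 69 70 30
[3] 0x0a->0x10 len=5 : 56 69 70 30 70
[4] 0x21->0x05 len=7 : dc 56 69 70 30 ef cb
[5] 0x22->0x00 len=8 : 56 69 70 30 ef cb 63 83
query mem[0x13]=0x30, mem[0x0a]=0xef, mem[0x25]=0x30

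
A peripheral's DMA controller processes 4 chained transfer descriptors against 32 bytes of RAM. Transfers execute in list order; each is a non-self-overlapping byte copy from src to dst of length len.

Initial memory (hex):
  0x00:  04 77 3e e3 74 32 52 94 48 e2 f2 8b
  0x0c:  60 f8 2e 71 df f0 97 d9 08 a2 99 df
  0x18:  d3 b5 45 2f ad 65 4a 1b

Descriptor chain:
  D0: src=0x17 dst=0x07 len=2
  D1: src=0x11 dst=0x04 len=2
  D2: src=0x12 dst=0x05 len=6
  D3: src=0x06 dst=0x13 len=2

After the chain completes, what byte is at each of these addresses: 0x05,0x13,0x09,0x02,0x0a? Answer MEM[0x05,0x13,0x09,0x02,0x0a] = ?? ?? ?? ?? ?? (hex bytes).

MEM[0x05,0x13,0x09,0x02,0x0a] = 97 d9 99 3e df

D0: mem[0x07..0x08] <- [df d3]
D1: mem[0x04..0x05] <- [f0 97]
D2: mem[0x05..0x0a] <- [97 d9 08 a2 99 df]
D3: mem[0x13..0x14] <- [d9 08]
query mem[0x05]=0x97, mem[0x13]=0xd9, mem[0x09]=0x99, mem[0x02]=0x3e, mem[0x0a]=0xdf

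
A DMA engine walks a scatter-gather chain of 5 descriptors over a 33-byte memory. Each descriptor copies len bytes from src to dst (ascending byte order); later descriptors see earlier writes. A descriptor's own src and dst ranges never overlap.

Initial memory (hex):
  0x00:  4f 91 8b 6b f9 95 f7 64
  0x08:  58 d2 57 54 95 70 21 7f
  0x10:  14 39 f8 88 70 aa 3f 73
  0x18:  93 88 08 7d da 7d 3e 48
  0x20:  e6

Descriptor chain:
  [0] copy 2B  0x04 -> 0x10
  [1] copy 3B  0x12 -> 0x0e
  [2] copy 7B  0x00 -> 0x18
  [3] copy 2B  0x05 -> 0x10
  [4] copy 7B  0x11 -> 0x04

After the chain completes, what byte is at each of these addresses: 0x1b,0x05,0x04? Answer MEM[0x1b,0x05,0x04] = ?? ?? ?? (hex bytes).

MEM[0x1b,0x05,0x04] = 6b f8 f7

[0] 0x04->0x10 len=2 : f9 95
[1] 0x12->0x0e len=3 : f8 88 70
[2] 0x00->0x18 len=7 : 4f 91 8b 6b f9 95 f7
[3] 0x05->0x10 len=2 : 95 f7
[4] 0x11->0x04 len=7 : f7 f8 88 70 aa 3f 73
query mem[0x1b]=0x6b, mem[0x05]=0xf8, mem[0x04]=0xf7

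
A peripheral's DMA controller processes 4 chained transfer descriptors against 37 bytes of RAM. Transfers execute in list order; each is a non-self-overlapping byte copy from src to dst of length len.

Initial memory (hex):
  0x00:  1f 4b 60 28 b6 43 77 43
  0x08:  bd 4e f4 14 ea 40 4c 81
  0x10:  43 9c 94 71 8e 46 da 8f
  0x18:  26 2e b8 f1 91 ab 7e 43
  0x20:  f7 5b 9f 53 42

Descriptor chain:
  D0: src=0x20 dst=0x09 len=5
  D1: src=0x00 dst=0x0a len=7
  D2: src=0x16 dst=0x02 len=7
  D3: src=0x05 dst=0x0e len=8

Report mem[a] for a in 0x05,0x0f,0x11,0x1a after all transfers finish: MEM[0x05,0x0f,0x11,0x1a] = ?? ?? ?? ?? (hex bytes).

#0 dst[0x09+5] := {0xf7,0x5b,0x9f,0x53,0x42}
#1 dst[0x0a+7] := {0x1f,0x4b,0x60,0x28,0xb6,0x43,0x77}
#2 dst[0x02+7] := {0xda,0x8f,0x26,0x2e,0xb8,0xf1,0x91}
#3 dst[0x0e+8] := {0x2e,0xb8,0xf1,0x91,0xf7,0x1f,0x4b,0x60}
query mem[0x05]=0x2e, mem[0x0f]=0xb8, mem[0x11]=0x91, mem[0x1a]=0xb8

MEM[0x05,0x0f,0x11,0x1a] = 2e b8 91 b8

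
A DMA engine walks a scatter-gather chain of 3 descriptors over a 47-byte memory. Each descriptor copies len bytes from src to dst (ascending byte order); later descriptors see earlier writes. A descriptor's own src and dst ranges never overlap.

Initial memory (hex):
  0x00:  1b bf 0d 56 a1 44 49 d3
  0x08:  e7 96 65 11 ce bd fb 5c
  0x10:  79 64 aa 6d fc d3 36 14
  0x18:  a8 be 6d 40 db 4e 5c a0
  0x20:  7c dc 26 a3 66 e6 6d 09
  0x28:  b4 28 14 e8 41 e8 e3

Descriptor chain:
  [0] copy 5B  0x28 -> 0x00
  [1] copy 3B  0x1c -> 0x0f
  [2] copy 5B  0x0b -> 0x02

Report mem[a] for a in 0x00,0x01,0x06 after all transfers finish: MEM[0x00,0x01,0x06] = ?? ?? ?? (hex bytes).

MEM[0x00,0x01,0x06] = b4 28 db

[0] 0x28->0x00 len=5 : b4 28 14 e8 41
[1] 0x1c->0x0f len=3 : db 4e 5c
[2] 0x0b->0x02 len=5 : 11 ce bd fb db
query mem[0x00]=0xb4, mem[0x01]=0x28, mem[0x06]=0xdb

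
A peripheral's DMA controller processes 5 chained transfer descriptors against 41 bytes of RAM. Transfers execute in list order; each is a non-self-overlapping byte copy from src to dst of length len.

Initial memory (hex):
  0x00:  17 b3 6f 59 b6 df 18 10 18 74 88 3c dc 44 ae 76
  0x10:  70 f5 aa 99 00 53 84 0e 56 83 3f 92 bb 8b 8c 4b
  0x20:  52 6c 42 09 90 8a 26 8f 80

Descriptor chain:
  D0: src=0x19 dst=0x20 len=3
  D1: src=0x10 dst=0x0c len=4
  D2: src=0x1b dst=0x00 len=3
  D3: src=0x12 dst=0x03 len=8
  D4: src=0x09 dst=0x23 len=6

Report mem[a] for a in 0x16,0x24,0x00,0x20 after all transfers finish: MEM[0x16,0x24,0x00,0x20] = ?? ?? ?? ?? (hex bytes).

MEM[0x16,0x24,0x00,0x20] = 84 83 92 83

[0] 0x19->0x20 len=3 : 83 3f 92
[1] 0x10->0x0c len=4 : 70 f5 aa 99
[2] 0x1b->0x00 len=3 : 92 bb 8b
[3] 0x12->0x03 len=8 : aa 99 00 53 84 0e 56 83
[4] 0x09->0x23 len=6 : 56 83 3c 70 f5 aa
query mem[0x16]=0x84, mem[0x24]=0x83, mem[0x00]=0x92, mem[0x20]=0x83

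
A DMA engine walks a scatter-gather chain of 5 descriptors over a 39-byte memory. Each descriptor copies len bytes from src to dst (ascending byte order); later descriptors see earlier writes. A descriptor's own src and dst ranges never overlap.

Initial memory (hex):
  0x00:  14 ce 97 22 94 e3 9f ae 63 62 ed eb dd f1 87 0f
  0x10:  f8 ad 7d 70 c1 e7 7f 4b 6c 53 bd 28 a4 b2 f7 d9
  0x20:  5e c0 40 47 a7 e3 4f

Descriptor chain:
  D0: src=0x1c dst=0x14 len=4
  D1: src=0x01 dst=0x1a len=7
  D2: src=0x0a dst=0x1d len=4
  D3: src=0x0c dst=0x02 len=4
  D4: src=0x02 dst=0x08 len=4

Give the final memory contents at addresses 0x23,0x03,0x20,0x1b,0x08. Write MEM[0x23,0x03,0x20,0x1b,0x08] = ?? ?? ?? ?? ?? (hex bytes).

MEM[0x23,0x03,0x20,0x1b,0x08] = 47 f1 f1 97 dd

  after D0: wrote 4B at 0x14 = a4b2f7d9
  after D1: wrote 7B at 0x1a = ce972294e39fae
  after D2: wrote 4B at 0x1d = edebddf1
  after D3: wrote 4B at 0x02 = ddf1870f
  after D4: wrote 4B at 0x08 = ddf1870f
query mem[0x23]=0x47, mem[0x03]=0xf1, mem[0x20]=0xf1, mem[0x1b]=0x97, mem[0x08]=0xdd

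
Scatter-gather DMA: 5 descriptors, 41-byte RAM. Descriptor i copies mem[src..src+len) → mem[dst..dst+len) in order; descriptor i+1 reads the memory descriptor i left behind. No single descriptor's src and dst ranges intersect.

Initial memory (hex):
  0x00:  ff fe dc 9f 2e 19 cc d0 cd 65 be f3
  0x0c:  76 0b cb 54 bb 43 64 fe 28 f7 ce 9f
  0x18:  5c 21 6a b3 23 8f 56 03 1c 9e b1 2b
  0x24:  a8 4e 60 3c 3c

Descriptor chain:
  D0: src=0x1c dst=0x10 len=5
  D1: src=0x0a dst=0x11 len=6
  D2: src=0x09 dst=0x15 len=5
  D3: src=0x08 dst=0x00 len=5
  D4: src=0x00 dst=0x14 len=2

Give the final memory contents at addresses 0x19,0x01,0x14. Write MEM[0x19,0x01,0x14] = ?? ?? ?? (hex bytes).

MEM[0x19,0x01,0x14] = 0b 65 cd

#0 dst[0x10+5] := {0x23,0x8f,0x56,0x03,0x1c}
#1 dst[0x11+6] := {0xbe,0xf3,0x76,0x0b,0xcb,0x54}
#2 dst[0x15+5] := {0x65,0xbe,0xf3,0x76,0x0b}
#3 dst[0x00+5] := {0xcd,0x65,0xbe,0xf3,0x76}
#4 dst[0x14+2] := {0xcd,0x65}
query mem[0x19]=0x0b, mem[0x01]=0x65, mem[0x14]=0xcd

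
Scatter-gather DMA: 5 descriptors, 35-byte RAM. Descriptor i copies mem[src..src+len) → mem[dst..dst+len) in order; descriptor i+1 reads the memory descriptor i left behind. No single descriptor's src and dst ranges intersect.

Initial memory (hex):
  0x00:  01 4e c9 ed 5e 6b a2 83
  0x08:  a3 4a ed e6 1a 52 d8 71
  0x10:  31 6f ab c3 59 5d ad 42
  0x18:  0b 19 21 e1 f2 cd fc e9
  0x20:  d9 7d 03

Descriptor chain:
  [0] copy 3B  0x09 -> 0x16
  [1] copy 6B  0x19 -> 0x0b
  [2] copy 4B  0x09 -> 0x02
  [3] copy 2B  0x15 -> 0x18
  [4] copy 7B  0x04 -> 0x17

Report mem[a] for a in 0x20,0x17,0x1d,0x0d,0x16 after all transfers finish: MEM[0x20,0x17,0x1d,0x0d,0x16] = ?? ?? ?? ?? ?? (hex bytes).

  after D0: wrote 3B at 0x16 = 4aede6
  after D1: wrote 6B at 0x0b = 1921e1f2cdfc
  after D2: wrote 4B at 0x02 = 4aed1921
  after D3: wrote 2B at 0x18 = 5d4a
  after D4: wrote 7B at 0x17 = 1921a283a34aed
query mem[0x20]=0xd9, mem[0x17]=0x19, mem[0x1d]=0xed, mem[0x0d]=0xe1, mem[0x16]=0x4a

MEM[0x20,0x17,0x1d,0x0d,0x16] = d9 19 ed e1 4a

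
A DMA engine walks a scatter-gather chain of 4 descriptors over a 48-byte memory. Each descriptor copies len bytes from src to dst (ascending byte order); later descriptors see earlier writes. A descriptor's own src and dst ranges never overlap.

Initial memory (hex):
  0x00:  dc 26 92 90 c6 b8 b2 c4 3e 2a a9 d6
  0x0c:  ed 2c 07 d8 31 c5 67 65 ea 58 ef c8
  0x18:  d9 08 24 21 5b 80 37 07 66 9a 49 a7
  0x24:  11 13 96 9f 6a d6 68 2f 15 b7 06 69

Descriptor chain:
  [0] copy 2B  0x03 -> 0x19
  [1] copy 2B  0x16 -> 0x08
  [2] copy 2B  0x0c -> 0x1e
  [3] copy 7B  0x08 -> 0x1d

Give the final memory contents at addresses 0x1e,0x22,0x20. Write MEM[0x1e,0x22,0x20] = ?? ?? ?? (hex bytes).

MEM[0x1e,0x22,0x20] = c8 2c d6

  after D0: wrote 2B at 0x19 = 90c6
  after D1: wrote 2B at 0x08 = efc8
  after D2: wrote 2B at 0x1e = ed2c
  after D3: wrote 7B at 0x1d = efc8a9d6ed2c07
query mem[0x1e]=0xc8, mem[0x22]=0x2c, mem[0x20]=0xd6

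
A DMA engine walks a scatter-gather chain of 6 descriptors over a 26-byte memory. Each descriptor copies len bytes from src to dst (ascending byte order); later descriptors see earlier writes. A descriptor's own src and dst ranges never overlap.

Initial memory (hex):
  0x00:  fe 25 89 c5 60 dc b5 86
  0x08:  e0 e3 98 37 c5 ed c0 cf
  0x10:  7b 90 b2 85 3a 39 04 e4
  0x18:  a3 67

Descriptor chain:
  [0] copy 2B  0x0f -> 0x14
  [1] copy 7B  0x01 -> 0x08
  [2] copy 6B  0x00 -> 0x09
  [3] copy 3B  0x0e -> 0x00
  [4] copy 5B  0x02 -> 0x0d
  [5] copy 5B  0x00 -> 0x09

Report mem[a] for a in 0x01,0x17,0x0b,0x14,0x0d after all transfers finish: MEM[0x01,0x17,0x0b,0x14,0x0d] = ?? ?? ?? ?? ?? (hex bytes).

  after D0: wrote 2B at 0x14 = cf7b
  after D1: wrote 7B at 0x08 = 2589c560dcb586
  after D2: wrote 6B at 0x09 = fe2589c560dc
  after D3: wrote 3B at 0x00 = dccf7b
  after D4: wrote 5B at 0x0d = 7bc560dcb5
  after D5: wrote 5B at 0x09 = dccf7bc560
query mem[0x01]=0xcf, mem[0x17]=0xe4, mem[0x0b]=0x7b, mem[0x14]=0xcf, mem[0x0d]=0x60

MEM[0x01,0x17,0x0b,0x14,0x0d] = cf e4 7b cf 60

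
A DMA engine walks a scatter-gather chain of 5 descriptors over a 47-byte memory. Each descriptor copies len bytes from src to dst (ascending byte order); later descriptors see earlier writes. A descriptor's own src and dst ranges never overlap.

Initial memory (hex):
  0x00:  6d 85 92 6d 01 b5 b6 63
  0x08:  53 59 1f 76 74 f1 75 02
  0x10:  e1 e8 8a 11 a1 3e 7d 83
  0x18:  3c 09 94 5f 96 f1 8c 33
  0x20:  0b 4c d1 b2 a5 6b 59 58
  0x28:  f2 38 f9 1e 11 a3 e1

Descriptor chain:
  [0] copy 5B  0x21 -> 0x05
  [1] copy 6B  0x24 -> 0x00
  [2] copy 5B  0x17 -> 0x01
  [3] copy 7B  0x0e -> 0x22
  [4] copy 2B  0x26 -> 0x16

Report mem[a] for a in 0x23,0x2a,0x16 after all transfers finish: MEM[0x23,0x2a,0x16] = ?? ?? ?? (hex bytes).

MEM[0x23,0x2a,0x16] = 02 f9 8a

#0 dst[0x05+5] := {0x4c,0xd1,0xb2,0xa5,0x6b}
#1 dst[0x00+6] := {0xa5,0x6b,0x59,0x58,0xf2,0x38}
#2 dst[0x01+5] := {0x83,0x3c,0x09,0x94,0x5f}
#3 dst[0x22+7] := {0x75,0x02,0xe1,0xe8,0x8a,0x11,0xa1}
#4 dst[0x16+2] := {0x8a,0x11}
query mem[0x23]=0x02, mem[0x2a]=0xf9, mem[0x16]=0x8a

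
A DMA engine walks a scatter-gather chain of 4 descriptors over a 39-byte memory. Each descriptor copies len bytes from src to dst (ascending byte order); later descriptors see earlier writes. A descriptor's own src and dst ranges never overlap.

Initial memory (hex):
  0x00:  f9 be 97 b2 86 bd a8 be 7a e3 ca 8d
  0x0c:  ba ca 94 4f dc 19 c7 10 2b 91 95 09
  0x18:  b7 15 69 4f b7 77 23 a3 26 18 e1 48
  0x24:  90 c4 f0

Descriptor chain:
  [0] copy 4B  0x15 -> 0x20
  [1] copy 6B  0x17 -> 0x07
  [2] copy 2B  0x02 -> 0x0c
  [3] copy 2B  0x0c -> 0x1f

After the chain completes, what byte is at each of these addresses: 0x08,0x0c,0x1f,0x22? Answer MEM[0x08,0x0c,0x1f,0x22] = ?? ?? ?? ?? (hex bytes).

MEM[0x08,0x0c,0x1f,0x22] = b7 97 97 09

#0 dst[0x20+4] := {0x91,0x95,0x09,0xb7}
#1 dst[0x07+6] := {0x09,0xb7,0x15,0x69,0x4f,0xb7}
#2 dst[0x0c+2] := {0x97,0xb2}
#3 dst[0x1f+2] := {0x97,0xb2}
query mem[0x08]=0xb7, mem[0x0c]=0x97, mem[0x1f]=0x97, mem[0x22]=0x09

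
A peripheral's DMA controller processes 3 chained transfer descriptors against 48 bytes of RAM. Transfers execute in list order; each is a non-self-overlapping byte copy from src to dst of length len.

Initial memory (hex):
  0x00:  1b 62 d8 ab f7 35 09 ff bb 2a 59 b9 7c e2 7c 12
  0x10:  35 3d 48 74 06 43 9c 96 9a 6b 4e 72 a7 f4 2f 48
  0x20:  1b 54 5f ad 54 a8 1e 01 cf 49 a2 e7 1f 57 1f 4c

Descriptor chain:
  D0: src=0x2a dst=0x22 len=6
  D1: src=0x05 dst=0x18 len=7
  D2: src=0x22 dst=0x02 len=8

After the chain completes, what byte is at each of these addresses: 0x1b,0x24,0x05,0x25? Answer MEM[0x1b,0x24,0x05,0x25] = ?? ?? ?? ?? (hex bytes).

MEM[0x1b,0x24,0x05,0x25] = bb 1f 57 57

#0 dst[0x22+6] := {0xa2,0xe7,0x1f,0x57,0x1f,0x4c}
#1 dst[0x18+7] := {0x35,0x09,0xff,0xbb,0x2a,0x59,0xb9}
#2 dst[0x02+8] := {0xa2,0xe7,0x1f,0x57,0x1f,0x4c,0xcf,0x49}
query mem[0x1b]=0xbb, mem[0x24]=0x1f, mem[0x05]=0x57, mem[0x25]=0x57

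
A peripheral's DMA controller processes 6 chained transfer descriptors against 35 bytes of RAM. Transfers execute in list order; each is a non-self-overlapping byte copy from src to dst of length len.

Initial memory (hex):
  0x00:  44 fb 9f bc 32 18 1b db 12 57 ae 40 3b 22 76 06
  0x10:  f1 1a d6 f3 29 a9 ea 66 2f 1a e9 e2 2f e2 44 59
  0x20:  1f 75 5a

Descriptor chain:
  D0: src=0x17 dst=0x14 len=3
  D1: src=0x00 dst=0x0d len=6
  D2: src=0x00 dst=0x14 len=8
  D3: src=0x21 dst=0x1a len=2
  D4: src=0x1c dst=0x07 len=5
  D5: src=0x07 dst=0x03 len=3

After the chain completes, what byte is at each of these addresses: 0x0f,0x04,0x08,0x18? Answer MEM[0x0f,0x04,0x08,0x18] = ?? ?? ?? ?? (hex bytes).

  after D0: wrote 3B at 0x14 = 662f1a
  after D1: wrote 6B at 0x0d = 44fb9fbc3218
  after D2: wrote 8B at 0x14 = 44fb9fbc32181bdb
  after D3: wrote 2B at 0x1a = 755a
  after D4: wrote 5B at 0x07 = 2fe244591f
  after D5: wrote 3B at 0x03 = 2fe244
query mem[0x0f]=0x9f, mem[0x04]=0xe2, mem[0x08]=0xe2, mem[0x18]=0x32

MEM[0x0f,0x04,0x08,0x18] = 9f e2 e2 32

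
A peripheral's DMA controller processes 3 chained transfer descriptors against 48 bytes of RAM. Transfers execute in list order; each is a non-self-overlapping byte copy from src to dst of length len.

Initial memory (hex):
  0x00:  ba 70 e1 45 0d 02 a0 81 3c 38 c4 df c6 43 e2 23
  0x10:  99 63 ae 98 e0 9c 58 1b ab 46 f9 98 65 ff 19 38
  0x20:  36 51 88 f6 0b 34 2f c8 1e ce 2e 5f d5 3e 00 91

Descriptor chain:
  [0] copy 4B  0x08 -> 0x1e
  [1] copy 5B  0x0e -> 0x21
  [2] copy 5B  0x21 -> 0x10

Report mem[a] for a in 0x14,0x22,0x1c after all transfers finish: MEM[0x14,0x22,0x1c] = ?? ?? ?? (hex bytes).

  after D0: wrote 4B at 0x1e = 3c38c4df
  after D1: wrote 5B at 0x21 = e2239963ae
  after D2: wrote 5B at 0x10 = e2239963ae
query mem[0x14]=0xae, mem[0x22]=0x23, mem[0x1c]=0x65

MEM[0x14,0x22,0x1c] = ae 23 65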